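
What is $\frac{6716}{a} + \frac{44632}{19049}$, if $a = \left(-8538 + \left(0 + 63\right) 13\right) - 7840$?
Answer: $\frac{566496204}{296383391} \approx 1.9114$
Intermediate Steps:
$a = -15559$ ($a = \left(-8538 + 63 \cdot 13\right) - 7840 = \left(-8538 + 819\right) - 7840 = -7719 - 7840 = -15559$)
$\frac{6716}{a} + \frac{44632}{19049} = \frac{6716}{-15559} + \frac{44632}{19049} = 6716 \left(- \frac{1}{15559}\right) + 44632 \cdot \frac{1}{19049} = - \frac{6716}{15559} + \frac{44632}{19049} = \frac{566496204}{296383391}$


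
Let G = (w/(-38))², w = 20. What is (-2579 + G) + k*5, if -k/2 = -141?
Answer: -421909/361 ≈ -1168.7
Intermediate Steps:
k = 282 (k = -2*(-141) = 282)
G = 100/361 (G = (20/(-38))² = (20*(-1/38))² = (-10/19)² = 100/361 ≈ 0.27701)
(-2579 + G) + k*5 = (-2579 + 100/361) + 282*5 = -930919/361 + 1410 = -421909/361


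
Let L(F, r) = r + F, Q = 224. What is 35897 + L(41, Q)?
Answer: 36162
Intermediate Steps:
L(F, r) = F + r
35897 + L(41, Q) = 35897 + (41 + 224) = 35897 + 265 = 36162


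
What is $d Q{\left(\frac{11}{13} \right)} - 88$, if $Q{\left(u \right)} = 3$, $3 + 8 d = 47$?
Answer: $- \frac{143}{2} \approx -71.5$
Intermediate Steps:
$d = \frac{11}{2}$ ($d = - \frac{3}{8} + \frac{1}{8} \cdot 47 = - \frac{3}{8} + \frac{47}{8} = \frac{11}{2} \approx 5.5$)
$d Q{\left(\frac{11}{13} \right)} - 88 = \frac{11}{2} \cdot 3 - 88 = \frac{33}{2} - 88 = - \frac{143}{2}$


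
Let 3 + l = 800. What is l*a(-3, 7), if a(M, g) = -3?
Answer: -2391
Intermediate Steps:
l = 797 (l = -3 + 800 = 797)
l*a(-3, 7) = 797*(-3) = -2391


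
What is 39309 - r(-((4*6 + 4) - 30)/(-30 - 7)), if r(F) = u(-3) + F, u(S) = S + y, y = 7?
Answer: 1454287/37 ≈ 39305.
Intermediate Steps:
u(S) = 7 + S (u(S) = S + 7 = 7 + S)
r(F) = 4 + F (r(F) = (7 - 3) + F = 4 + F)
39309 - r(-((4*6 + 4) - 30)/(-30 - 7)) = 39309 - (4 - ((4*6 + 4) - 30)/(-30 - 7)) = 39309 - (4 - ((24 + 4) - 30)/(-37)) = 39309 - (4 - (28 - 30)*(-1)/37) = 39309 - (4 - (-2)*(-1)/37) = 39309 - (4 - 1*2/37) = 39309 - (4 - 2/37) = 39309 - 1*146/37 = 39309 - 146/37 = 1454287/37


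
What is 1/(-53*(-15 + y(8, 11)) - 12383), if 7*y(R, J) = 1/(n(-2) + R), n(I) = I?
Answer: -42/486749 ≈ -8.6287e-5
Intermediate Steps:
y(R, J) = 1/(7*(-2 + R))
1/(-53*(-15 + y(8, 11)) - 12383) = 1/(-53*(-15 + 1/(7*(-2 + 8))) - 12383) = 1/(-53*(-15 + (⅐)/6) - 12383) = 1/(-53*(-15 + (⅐)*(⅙)) - 12383) = 1/(-53*(-15 + 1/42) - 12383) = 1/(-53*(-629)/42 - 12383) = 1/(-1*(-33337/42) - 12383) = 1/(33337/42 - 12383) = 1/(-486749/42) = -42/486749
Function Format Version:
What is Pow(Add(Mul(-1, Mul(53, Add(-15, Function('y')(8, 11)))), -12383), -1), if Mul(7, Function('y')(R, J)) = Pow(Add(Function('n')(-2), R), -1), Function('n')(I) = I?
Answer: Rational(-42, 486749) ≈ -8.6287e-5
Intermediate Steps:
Function('y')(R, J) = Mul(Rational(1, 7), Pow(Add(-2, R), -1))
Pow(Add(Mul(-1, Mul(53, Add(-15, Function('y')(8, 11)))), -12383), -1) = Pow(Add(Mul(-1, Mul(53, Add(-15, Mul(Rational(1, 7), Pow(Add(-2, 8), -1))))), -12383), -1) = Pow(Add(Mul(-1, Mul(53, Add(-15, Mul(Rational(1, 7), Pow(6, -1))))), -12383), -1) = Pow(Add(Mul(-1, Mul(53, Add(-15, Mul(Rational(1, 7), Rational(1, 6))))), -12383), -1) = Pow(Add(Mul(-1, Mul(53, Add(-15, Rational(1, 42)))), -12383), -1) = Pow(Add(Mul(-1, Mul(53, Rational(-629, 42))), -12383), -1) = Pow(Add(Mul(-1, Rational(-33337, 42)), -12383), -1) = Pow(Add(Rational(33337, 42), -12383), -1) = Pow(Rational(-486749, 42), -1) = Rational(-42, 486749)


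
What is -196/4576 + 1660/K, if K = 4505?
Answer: 335659/1030744 ≈ 0.32565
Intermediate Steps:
-196/4576 + 1660/K = -196/4576 + 1660/4505 = -196*1/4576 + 1660*(1/4505) = -49/1144 + 332/901 = 335659/1030744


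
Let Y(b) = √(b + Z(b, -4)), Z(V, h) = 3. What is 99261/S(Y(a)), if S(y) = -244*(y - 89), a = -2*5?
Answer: 8834229/1934432 + 99261*I*√7/1934432 ≈ 4.5668 + 0.13576*I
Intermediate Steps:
a = -10
Y(b) = √(3 + b) (Y(b) = √(b + 3) = √(3 + b))
S(y) = 21716 - 244*y (S(y) = -244*(-89 + y) = 21716 - 244*y)
99261/S(Y(a)) = 99261/(21716 - 244*√(3 - 10)) = 99261/(21716 - 244*I*√7)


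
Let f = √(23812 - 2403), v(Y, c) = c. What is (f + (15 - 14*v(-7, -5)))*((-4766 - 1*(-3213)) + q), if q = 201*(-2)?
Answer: -166175 - 1955*√21409 ≈ -4.5223e+5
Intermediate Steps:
q = -402
f = √21409 ≈ 146.32
(f + (15 - 14*v(-7, -5)))*((-4766 - 1*(-3213)) + q) = (√21409 + (15 - 14*(-5)))*((-4766 - 1*(-3213)) - 402) = (√21409 + (15 + 70))*((-4766 + 3213) - 402) = (√21409 + 85)*(-1553 - 402) = (85 + √21409)*(-1955) = -166175 - 1955*√21409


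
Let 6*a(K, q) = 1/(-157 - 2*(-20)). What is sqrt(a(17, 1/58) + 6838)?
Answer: 5*sqrt(14976858)/234 ≈ 82.692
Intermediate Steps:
a(K, q) = -1/702 (a(K, q) = 1/(6*(-157 - 2*(-20))) = 1/(6*(-157 + 40)) = (1/6)/(-117) = (1/6)*(-1/117) = -1/702)
sqrt(a(17, 1/58) + 6838) = sqrt(-1/702 + 6838) = sqrt(4800275/702) = 5*sqrt(14976858)/234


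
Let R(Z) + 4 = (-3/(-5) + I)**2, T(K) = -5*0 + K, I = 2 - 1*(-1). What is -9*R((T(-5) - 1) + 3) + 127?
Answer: 1159/25 ≈ 46.360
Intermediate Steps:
I = 3 (I = 2 + 1 = 3)
T(K) = K (T(K) = 0 + K = K)
R(Z) = 224/25 (R(Z) = -4 + (-3/(-5) + 3)**2 = -4 + (-3*(-1/5) + 3)**2 = -4 + (3/5 + 3)**2 = -4 + (18/5)**2 = -4 + 324/25 = 224/25)
-9*R((T(-5) - 1) + 3) + 127 = -9*224/25 + 127 = -2016/25 + 127 = 1159/25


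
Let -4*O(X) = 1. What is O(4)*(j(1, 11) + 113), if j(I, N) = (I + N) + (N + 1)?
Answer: -137/4 ≈ -34.250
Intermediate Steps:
j(I, N) = 1 + I + 2*N (j(I, N) = (I + N) + (1 + N) = 1 + I + 2*N)
O(X) = -1/4 (O(X) = -1/4*1 = -1/4)
O(4)*(j(1, 11) + 113) = -((1 + 1 + 2*11) + 113)/4 = -((1 + 1 + 22) + 113)/4 = -(24 + 113)/4 = -1/4*137 = -137/4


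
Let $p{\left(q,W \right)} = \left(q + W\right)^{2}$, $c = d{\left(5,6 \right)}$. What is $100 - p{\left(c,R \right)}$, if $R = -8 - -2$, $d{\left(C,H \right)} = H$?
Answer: $100$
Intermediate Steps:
$c = 6$
$R = -6$ ($R = -8 + 2 = -6$)
$p{\left(q,W \right)} = \left(W + q\right)^{2}$
$100 - p{\left(c,R \right)} = 100 - \left(-6 + 6\right)^{2} = 100 - 0^{2} = 100 - 0 = 100 + 0 = 100$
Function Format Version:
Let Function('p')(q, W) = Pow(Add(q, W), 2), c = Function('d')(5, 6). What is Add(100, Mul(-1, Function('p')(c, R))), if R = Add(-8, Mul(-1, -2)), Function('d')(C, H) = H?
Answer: 100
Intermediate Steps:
c = 6
R = -6 (R = Add(-8, 2) = -6)
Function('p')(q, W) = Pow(Add(W, q), 2)
Add(100, Mul(-1, Function('p')(c, R))) = Add(100, Mul(-1, Pow(Add(-6, 6), 2))) = Add(100, Mul(-1, Pow(0, 2))) = Add(100, Mul(-1, 0)) = Add(100, 0) = 100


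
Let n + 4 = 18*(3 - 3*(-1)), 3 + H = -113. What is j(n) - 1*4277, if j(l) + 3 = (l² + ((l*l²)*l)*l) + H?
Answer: 12166535444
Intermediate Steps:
H = -116 (H = -3 - 113 = -116)
n = 104 (n = -4 + 18*(3 - 3*(-1)) = -4 + 18*(3 + 3) = -4 + 18*6 = -4 + 108 = 104)
j(l) = -119 + l² + l⁵ (j(l) = -3 + ((l² + ((l*l²)*l)*l) - 116) = -3 + ((l² + (l³*l)*l) - 116) = -3 + ((l² + l⁴*l) - 116) = -3 + ((l² + l⁵) - 116) = -3 + (-116 + l² + l⁵) = -119 + l² + l⁵)
j(n) - 1*4277 = (-119 + 104² + 104⁵) - 1*4277 = (-119 + 10816 + 12166529024) - 4277 = 12166539721 - 4277 = 12166535444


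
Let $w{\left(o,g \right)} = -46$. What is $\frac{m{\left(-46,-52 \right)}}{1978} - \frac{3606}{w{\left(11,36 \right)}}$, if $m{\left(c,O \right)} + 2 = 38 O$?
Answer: $\frac{1780}{23} \approx 77.391$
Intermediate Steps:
$m{\left(c,O \right)} = -2 + 38 O$
$\frac{m{\left(-46,-52 \right)}}{1978} - \frac{3606}{w{\left(11,36 \right)}} = \frac{-2 + 38 \left(-52\right)}{1978} - \frac{3606}{-46} = \left(-2 - 1976\right) \frac{1}{1978} - - \frac{1803}{23} = \left(-1978\right) \frac{1}{1978} + \frac{1803}{23} = -1 + \frac{1803}{23} = \frac{1780}{23}$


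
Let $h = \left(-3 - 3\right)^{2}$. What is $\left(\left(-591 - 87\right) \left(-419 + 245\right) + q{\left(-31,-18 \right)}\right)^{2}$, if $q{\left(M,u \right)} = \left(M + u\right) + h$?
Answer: $13914325681$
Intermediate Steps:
$h = 36$ ($h = \left(-6\right)^{2} = 36$)
$q{\left(M,u \right)} = 36 + M + u$ ($q{\left(M,u \right)} = \left(M + u\right) + 36 = 36 + M + u$)
$\left(\left(-591 - 87\right) \left(-419 + 245\right) + q{\left(-31,-18 \right)}\right)^{2} = \left(\left(-591 - 87\right) \left(-419 + 245\right) - 13\right)^{2} = \left(\left(-678\right) \left(-174\right) - 13\right)^{2} = \left(117972 - 13\right)^{2} = 117959^{2} = 13914325681$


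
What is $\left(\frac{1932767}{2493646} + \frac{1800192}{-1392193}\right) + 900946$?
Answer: $\frac{3127755224987679387}{3471636505678} \approx 9.0095 \cdot 10^{5}$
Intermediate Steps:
$\left(\frac{1932767}{2493646} + \frac{1800192}{-1392193}\right) + 900946 = \left(1932767 \cdot \frac{1}{2493646} + 1800192 \left(- \frac{1}{1392193}\right)\right) + 900946 = \left(\frac{1932767}{2493646} - \frac{1800192}{1392193}\right) + 900946 = - \frac{1798256892001}{3471636505678} + 900946 = \frac{3127755224987679387}{3471636505678}$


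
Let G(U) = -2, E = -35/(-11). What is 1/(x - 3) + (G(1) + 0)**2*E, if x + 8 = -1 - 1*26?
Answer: 5309/418 ≈ 12.701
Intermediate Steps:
E = 35/11 (E = -35*(-1/11) = 35/11 ≈ 3.1818)
x = -35 (x = -8 + (-1 - 1*26) = -8 + (-1 - 26) = -8 - 27 = -35)
1/(x - 3) + (G(1) + 0)**2*E = 1/(-35 - 3) + (-2 + 0)**2*(35/11) = 1/(-38) + (-2)**2*(35/11) = -1/38 + 4*(35/11) = -1/38 + 140/11 = 5309/418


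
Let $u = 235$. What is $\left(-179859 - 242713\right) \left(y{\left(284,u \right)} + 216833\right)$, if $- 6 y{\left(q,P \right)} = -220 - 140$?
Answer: $-91652908796$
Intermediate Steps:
$y{\left(q,P \right)} = 60$ ($y{\left(q,P \right)} = - \frac{-220 - 140}{6} = \left(- \frac{1}{6}\right) \left(-360\right) = 60$)
$\left(-179859 - 242713\right) \left(y{\left(284,u \right)} + 216833\right) = \left(-179859 - 242713\right) \left(60 + 216833\right) = \left(-422572\right) 216893 = -91652908796$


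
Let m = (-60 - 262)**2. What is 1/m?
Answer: 1/103684 ≈ 9.6447e-6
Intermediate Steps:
m = 103684 (m = (-322)**2 = 103684)
1/m = 1/103684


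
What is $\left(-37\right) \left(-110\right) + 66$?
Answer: $4136$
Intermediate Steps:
$\left(-37\right) \left(-110\right) + 66 = 4070 + 66 = 4136$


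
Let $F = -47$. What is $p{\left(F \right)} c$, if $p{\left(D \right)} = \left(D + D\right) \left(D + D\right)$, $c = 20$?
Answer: $176720$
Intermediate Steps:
$p{\left(D \right)} = 4 D^{2}$ ($p{\left(D \right)} = 2 D 2 D = 4 D^{2}$)
$p{\left(F \right)} c = 4 \left(-47\right)^{2} \cdot 20 = 4 \cdot 2209 \cdot 20 = 8836 \cdot 20 = 176720$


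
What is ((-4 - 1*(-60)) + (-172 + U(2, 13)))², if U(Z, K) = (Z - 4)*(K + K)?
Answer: 28224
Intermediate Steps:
U(Z, K) = 2*K*(-4 + Z) (U(Z, K) = (-4 + Z)*(2*K) = 2*K*(-4 + Z))
((-4 - 1*(-60)) + (-172 + U(2, 13)))² = ((-4 - 1*(-60)) + (-172 + 2*13*(-4 + 2)))² = ((-4 + 60) + (-172 + 2*13*(-2)))² = (56 + (-172 - 52))² = (56 - 224)² = (-168)² = 28224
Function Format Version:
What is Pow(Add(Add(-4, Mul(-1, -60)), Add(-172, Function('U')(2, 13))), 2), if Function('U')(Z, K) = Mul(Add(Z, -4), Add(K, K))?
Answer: 28224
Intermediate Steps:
Function('U')(Z, K) = Mul(2, K, Add(-4, Z)) (Function('U')(Z, K) = Mul(Add(-4, Z), Mul(2, K)) = Mul(2, K, Add(-4, Z)))
Pow(Add(Add(-4, Mul(-1, -60)), Add(-172, Function('U')(2, 13))), 2) = Pow(Add(Add(-4, Mul(-1, -60)), Add(-172, Mul(2, 13, Add(-4, 2)))), 2) = Pow(Add(Add(-4, 60), Add(-172, Mul(2, 13, -2))), 2) = Pow(Add(56, Add(-172, -52)), 2) = Pow(Add(56, -224), 2) = Pow(-168, 2) = 28224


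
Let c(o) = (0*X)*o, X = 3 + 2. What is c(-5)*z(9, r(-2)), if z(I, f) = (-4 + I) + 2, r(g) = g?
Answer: 0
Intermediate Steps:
X = 5
z(I, f) = -2 + I
c(o) = 0 (c(o) = (0*5)*o = 0*o = 0)
c(-5)*z(9, r(-2)) = 0*(-2 + 9) = 0*7 = 0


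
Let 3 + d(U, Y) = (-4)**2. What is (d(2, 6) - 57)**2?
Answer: 1936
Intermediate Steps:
d(U, Y) = 13 (d(U, Y) = -3 + (-4)**2 = -3 + 16 = 13)
(d(2, 6) - 57)**2 = (13 - 57)**2 = (-44)**2 = 1936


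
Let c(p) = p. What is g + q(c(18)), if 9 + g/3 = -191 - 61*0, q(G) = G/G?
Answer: -599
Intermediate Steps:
q(G) = 1
g = -600 (g = -27 + 3*(-191 - 61*0) = -27 + 3*(-191 + 0) = -27 + 3*(-191) = -27 - 573 = -600)
g + q(c(18)) = -600 + 1 = -599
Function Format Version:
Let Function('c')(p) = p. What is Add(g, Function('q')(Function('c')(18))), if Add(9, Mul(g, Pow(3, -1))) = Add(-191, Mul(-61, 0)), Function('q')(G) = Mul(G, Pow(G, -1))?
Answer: -599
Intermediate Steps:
Function('q')(G) = 1
g = -600 (g = Add(-27, Mul(3, Add(-191, Mul(-61, 0)))) = Add(-27, Mul(3, Add(-191, 0))) = Add(-27, Mul(3, -191)) = Add(-27, -573) = -600)
Add(g, Function('q')(Function('c')(18))) = Add(-600, 1) = -599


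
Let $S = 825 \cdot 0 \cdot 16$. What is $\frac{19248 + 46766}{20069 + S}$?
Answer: $\frac{66014}{20069} \approx 3.2894$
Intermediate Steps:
$S = 0$ ($S = 825 \cdot 0 = 0$)
$\frac{19248 + 46766}{20069 + S} = \frac{19248 + 46766}{20069 + 0} = \frac{66014}{20069}$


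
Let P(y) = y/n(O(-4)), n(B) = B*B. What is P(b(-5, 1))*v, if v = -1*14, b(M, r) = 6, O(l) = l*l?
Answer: -21/64 ≈ -0.32813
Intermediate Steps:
O(l) = l**2
v = -14
n(B) = B**2
P(y) = y/256 (P(y) = y/(((-4)**2)**2) = y/(16**2) = y/256)
P(b(-5, 1))*v = ((1/256)*6)*(-14) = (3/128)*(-14) = -21/64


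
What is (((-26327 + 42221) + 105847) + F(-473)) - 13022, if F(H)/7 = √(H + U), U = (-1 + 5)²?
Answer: 108719 + 7*I*√457 ≈ 1.0872e+5 + 149.64*I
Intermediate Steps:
U = 16 (U = 4² = 16)
F(H) = 7*√(16 + H) (F(H) = 7*√(H + 16) = 7*√(16 + H))
(((-26327 + 42221) + 105847) + F(-473)) - 13022 = (((-26327 + 42221) + 105847) + 7*√(16 - 473)) - 13022 = ((15894 + 105847) + 7*√(-457)) - 13022 = (121741 + 7*(I*√457)) - 13022 = (121741 + 7*I*√457) - 13022 = 108719 + 7*I*√457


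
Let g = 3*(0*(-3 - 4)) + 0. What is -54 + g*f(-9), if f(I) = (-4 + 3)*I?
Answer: -54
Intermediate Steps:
f(I) = -I
g = 0 (g = 3*(0*(-7)) + 0 = 3*0 + 0 = 0 + 0 = 0)
-54 + g*f(-9) = -54 + 0*(-1*(-9)) = -54 + 0*9 = -54 + 0 = -54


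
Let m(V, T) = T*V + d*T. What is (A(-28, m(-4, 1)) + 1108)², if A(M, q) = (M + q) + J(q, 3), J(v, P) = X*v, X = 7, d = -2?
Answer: 1065024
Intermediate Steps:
J(v, P) = 7*v
m(V, T) = -2*T + T*V (m(V, T) = T*V - 2*T = -2*T + T*V)
A(M, q) = M + 8*q (A(M, q) = (M + q) + 7*q = M + 8*q)
(A(-28, m(-4, 1)) + 1108)² = ((-28 + 8*(1*(-2 - 4))) + 1108)² = ((-28 + 8*(1*(-6))) + 1108)² = ((-28 + 8*(-6)) + 1108)² = ((-28 - 48) + 1108)² = (-76 + 1108)² = 1032² = 1065024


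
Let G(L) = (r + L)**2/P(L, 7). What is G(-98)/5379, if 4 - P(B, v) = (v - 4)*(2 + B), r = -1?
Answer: 297/47596 ≈ 0.0062400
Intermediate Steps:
P(B, v) = 4 - (-4 + v)*(2 + B) (P(B, v) = 4 - (v - 4)*(2 + B) = 4 - (-4 + v)*(2 + B))
G(L) = (-1 + L)**2/(-2 - 3*L) (G(L) = (-1 + L)**2/(12 - 2*7 + 4*L - 1*L*7) = (-1 + L)**2/(12 - 14 + 4*L - 7*L) = (-1 + L)**2/(-2 - 3*L))
G(-98)/5379 = -(-1 - 98)**2/(2 + 3*(-98))/5379 = -1*(-99)**2/(2 - 294)*(1/5379) = -1*9801/(-292)*(1/5379) = -1*9801*(-1/292)*(1/5379) = (9801/292)*(1/5379) = 297/47596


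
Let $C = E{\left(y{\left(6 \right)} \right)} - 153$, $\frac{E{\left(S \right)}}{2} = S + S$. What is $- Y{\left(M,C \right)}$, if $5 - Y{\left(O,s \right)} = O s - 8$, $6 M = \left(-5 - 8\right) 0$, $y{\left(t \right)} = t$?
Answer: $-13$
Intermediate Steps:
$E{\left(S \right)} = 4 S$ ($E{\left(S \right)} = 2 \left(S + S\right) = 2 \cdot 2 S = 4 S$)
$C = -129$ ($C = 4 \cdot 6 - 153 = 24 - 153 = -129$)
$M = 0$ ($M = \frac{\left(-5 - 8\right) 0}{6} = \frac{\left(-13\right) 0}{6} = \frac{1}{6} \cdot 0 = 0$)
$Y{\left(O,s \right)} = 13 - O s$ ($Y{\left(O,s \right)} = 5 - \left(O s - 8\right) = 5 - \left(-8 + O s\right) = 13 - O s$)
$- Y{\left(M,C \right)} = - (13 - 0 \left(-129\right)) = - (13 + 0) = \left(-1\right) 13 = -13$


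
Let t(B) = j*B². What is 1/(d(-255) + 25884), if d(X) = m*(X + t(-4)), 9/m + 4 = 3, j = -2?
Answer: 1/28467 ≈ 3.5128e-5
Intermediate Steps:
m = -9 (m = 9/(-4 + 3) = 9/(-1) = 9*(-1) = -9)
t(B) = -2*B²
d(X) = 288 - 9*X (d(X) = -9*(X - 2*(-4)²) = -9*(X - 2*16) = -9*(X - 32) = -9*(-32 + X) = 288 - 9*X)
1/(d(-255) + 25884) = 1/((288 - 9*(-255)) + 25884) = 1/((288 + 2295) + 25884) = 1/(2583 + 25884) = 1/28467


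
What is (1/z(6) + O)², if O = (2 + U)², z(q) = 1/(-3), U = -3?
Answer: 4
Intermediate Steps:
z(q) = -⅓
O = 1 (O = (2 - 3)² = (-1)² = 1)
(1/z(6) + O)² = (1/(-⅓) + 1)² = (-3 + 1)² = (-2)² = 4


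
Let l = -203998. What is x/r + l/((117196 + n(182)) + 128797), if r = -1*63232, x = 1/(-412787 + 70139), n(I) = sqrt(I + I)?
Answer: -362420306761811593673/437028098265378846720 + 407996*sqrt(91)/60512555685 ≈ -0.82922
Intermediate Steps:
n(I) = sqrt(2)*sqrt(I) (n(I) = sqrt(2*I) = sqrt(2)*sqrt(I))
x = -1/342648 (x = 1/(-342648) = -1/342648 ≈ -2.9184e-6)
r = -63232
x/r + l/((117196 + n(182)) + 128797) = -1/342648/(-63232) - 203998/((117196 + sqrt(2)*sqrt(182)) + 128797) = -1/342648*(-1/63232) - 203998/((117196 + 2*sqrt(91)) + 128797) = 1/21666318336 - 203998/(245993 + 2*sqrt(91))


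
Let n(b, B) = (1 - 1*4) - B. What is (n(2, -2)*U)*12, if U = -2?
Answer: 24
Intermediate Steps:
n(b, B) = -3 - B (n(b, B) = (1 - 4) - B = -3 - B)
(n(2, -2)*U)*12 = ((-3 - 1*(-2))*(-2))*12 = ((-3 + 2)*(-2))*12 = -1*(-2)*12 = 2*12 = 24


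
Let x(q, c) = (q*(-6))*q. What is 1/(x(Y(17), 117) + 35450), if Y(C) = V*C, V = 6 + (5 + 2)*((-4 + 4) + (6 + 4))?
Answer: -1/9980134 ≈ -1.0020e-7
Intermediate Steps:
V = 76 (V = 6 + 7*(0 + 10) = 6 + 7*10 = 6 + 70 = 76)
Y(C) = 76*C
x(q, c) = -6*q**2 (x(q, c) = (-6*q)*q = -6*q**2)
1/(x(Y(17), 117) + 35450) = 1/(-6*(76*17)**2 + 35450) = 1/(-6*1292**2 + 35450) = 1/(-6*1669264 + 35450) = 1/(-10015584 + 35450) = 1/(-9980134) = -1/9980134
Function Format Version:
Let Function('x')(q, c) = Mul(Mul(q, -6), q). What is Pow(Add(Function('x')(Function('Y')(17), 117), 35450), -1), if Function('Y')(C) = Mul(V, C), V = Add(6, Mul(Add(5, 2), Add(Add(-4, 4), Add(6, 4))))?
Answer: Rational(-1, 9980134) ≈ -1.0020e-7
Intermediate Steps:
V = 76 (V = Add(6, Mul(7, Add(0, 10))) = Add(6, Mul(7, 10)) = Add(6, 70) = 76)
Function('Y')(C) = Mul(76, C)
Function('x')(q, c) = Mul(-6, Pow(q, 2)) (Function('x')(q, c) = Mul(Mul(-6, q), q) = Mul(-6, Pow(q, 2)))
Pow(Add(Function('x')(Function('Y')(17), 117), 35450), -1) = Pow(Add(Mul(-6, Pow(Mul(76, 17), 2)), 35450), -1) = Pow(Add(Mul(-6, Pow(1292, 2)), 35450), -1) = Pow(Add(Mul(-6, 1669264), 35450), -1) = Pow(Add(-10015584, 35450), -1) = Pow(-9980134, -1) = Rational(-1, 9980134)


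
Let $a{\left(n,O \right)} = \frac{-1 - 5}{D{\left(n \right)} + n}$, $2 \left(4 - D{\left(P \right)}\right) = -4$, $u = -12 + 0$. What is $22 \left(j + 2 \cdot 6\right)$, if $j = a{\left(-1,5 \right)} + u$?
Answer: $- \frac{132}{5} \approx -26.4$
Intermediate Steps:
$u = -12$
$D{\left(P \right)} = 6$ ($D{\left(P \right)} = 4 - -2 = 4 + 2 = 6$)
$a{\left(n,O \right)} = - \frac{6}{6 + n}$ ($a{\left(n,O \right)} = \frac{-1 - 5}{6 + n} = - \frac{6}{6 + n}$)
$j = - \frac{66}{5}$ ($j = - \frac{6}{6 - 1} - 12 = - \frac{6}{5} - 12 = - \frac{66}{5} \approx -13.2$)
$22 \left(j + 2 \cdot 6\right) = 22 \left(- \frac{66}{5} + 2 \cdot 6\right) = 22 \left(- \frac{66}{5} + 12\right) = 22 \left(- \frac{6}{5}\right) = - \frac{132}{5}$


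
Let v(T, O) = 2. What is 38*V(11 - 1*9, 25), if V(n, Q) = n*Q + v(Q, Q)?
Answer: 1976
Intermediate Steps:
V(n, Q) = 2 + Q*n (V(n, Q) = n*Q + 2 = Q*n + 2 = 2 + Q*n)
38*V(11 - 1*9, 25) = 38*(2 + 25*(11 - 1*9)) = 38*(2 + 25*(11 - 9)) = 38*(2 + 25*2) = 38*(2 + 50) = 38*52 = 1976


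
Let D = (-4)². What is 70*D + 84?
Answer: 1204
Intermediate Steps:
D = 16
70*D + 84 = 70*16 + 84 = 1120 + 84 = 1204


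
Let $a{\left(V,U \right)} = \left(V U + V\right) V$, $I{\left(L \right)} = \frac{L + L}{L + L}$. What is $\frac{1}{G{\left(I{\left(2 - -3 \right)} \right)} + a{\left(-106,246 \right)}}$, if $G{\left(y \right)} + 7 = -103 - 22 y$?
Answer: $\frac{1}{2775160} \approx 3.6034 \cdot 10^{-7}$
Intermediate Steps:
$I{\left(L \right)} = 1$ ($I{\left(L \right)} = \frac{2 L}{2 L} = 2 L \frac{1}{2 L} = 1$)
$G{\left(y \right)} = -110 - 22 y$ ($G{\left(y \right)} = -7 - \left(103 + 22 y\right) = -110 - 22 y$)
$a{\left(V,U \right)} = V \left(V + U V\right)$ ($a{\left(V,U \right)} = \left(U V + V\right) V = \left(V + U V\right) V = V \left(V + U V\right)$)
$\frac{1}{G{\left(I{\left(2 - -3 \right)} \right)} + a{\left(-106,246 \right)}} = \frac{1}{\left(-110 - 22\right) + \left(-106\right)^{2} \left(1 + 246\right)} = \frac{1}{\left(-110 - 22\right) + 11236 \cdot 247} = \frac{1}{-132 + 2775292} = \frac{1}{2775160}$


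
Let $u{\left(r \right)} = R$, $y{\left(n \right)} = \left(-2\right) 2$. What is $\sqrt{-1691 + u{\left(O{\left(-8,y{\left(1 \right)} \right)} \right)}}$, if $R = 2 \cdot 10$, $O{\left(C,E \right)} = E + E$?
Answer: $i \sqrt{1671} \approx 40.878 i$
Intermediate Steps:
$y{\left(n \right)} = -4$
$O{\left(C,E \right)} = 2 E$
$R = 20$
$u{\left(r \right)} = 20$
$\sqrt{-1691 + u{\left(O{\left(-8,y{\left(1 \right)} \right)} \right)}} = \sqrt{-1691 + 20} = \sqrt{-1671} = i \sqrt{1671}$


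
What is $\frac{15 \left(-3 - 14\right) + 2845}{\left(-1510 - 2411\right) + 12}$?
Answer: $- \frac{2590}{3909} \approx -0.66257$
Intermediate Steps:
$\frac{15 \left(-3 - 14\right) + 2845}{\left(-1510 - 2411\right) + 12} = \frac{15 \left(-17\right) + 2845}{-3921 + 12} = \frac{-255 + 2845}{-3909} = 2590 \left(- \frac{1}{3909}\right) = - \frac{2590}{3909}$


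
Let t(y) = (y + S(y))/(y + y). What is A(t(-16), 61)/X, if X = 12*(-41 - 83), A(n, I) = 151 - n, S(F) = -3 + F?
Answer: -1599/15872 ≈ -0.10074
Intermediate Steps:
t(y) = (-3 + 2*y)/(2*y) (t(y) = (y + (-3 + y))/(y + y) = (-3 + 2*y)/((2*y)) = (-3 + 2*y)*(1/(2*y)) = (-3 + 2*y)/(2*y))
X = -1488 (X = 12*(-124) = -1488)
A(t(-16), 61)/X = (151 - (-3/2 - 16)/(-16))/(-1488) = (151 - (-1)*(-35)/(16*2))*(-1/1488) = (151 - 1*35/32)*(-1/1488) = (151 - 35/32)*(-1/1488) = (4797/32)*(-1/1488) = -1599/15872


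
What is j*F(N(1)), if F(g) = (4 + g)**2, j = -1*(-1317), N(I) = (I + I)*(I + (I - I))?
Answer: 47412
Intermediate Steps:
N(I) = 2*I**2 (N(I) = (2*I)*(I + 0) = (2*I)*I = 2*I**2)
j = 1317
j*F(N(1)) = 1317*(4 + 2*1**2)**2 = 1317*(4 + 2*1)**2 = 1317*(4 + 2)**2 = 1317*6**2 = 1317*36 = 47412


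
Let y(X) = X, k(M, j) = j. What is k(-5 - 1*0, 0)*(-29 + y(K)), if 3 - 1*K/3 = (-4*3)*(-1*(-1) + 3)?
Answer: 0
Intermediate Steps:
K = 153 (K = 9 - 3*(-4*3)*(-1*(-1) + 3) = 9 - (-36)*(1 + 3) = 9 - (-36)*4 = 9 - 3*(-48) = 9 + 144 = 153)
k(-5 - 1*0, 0)*(-29 + y(K)) = 0*(-29 + 153) = 0*124 = 0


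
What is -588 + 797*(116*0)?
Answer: -588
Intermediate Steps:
-588 + 797*(116*0) = -588 + 797*0 = -588 + 0 = -588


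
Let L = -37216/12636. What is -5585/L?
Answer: 17643015/9304 ≈ 1896.3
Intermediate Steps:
L = -9304/3159 (L = -37216*1/12636 = -9304/3159 ≈ -2.9452)
-5585/L = -5585/(-9304/3159) = -5585*(-3159/9304) = 17643015/9304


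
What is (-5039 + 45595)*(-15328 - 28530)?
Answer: -1778705048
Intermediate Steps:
(-5039 + 45595)*(-15328 - 28530) = 40556*(-43858) = -1778705048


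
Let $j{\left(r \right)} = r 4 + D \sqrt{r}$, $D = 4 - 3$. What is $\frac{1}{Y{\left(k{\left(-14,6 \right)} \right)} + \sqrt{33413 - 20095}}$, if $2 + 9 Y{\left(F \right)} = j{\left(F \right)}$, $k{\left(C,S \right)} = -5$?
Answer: $\frac{9}{-22 + 9 \sqrt{13318} + i \sqrt{5}} \approx 0.0088527 - 1.9471 \cdot 10^{-5} i$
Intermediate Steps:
$D = 1$
$j{\left(r \right)} = \sqrt{r} + 4 r$ ($j{\left(r \right)} = r 4 + 1 \sqrt{r} = 4 r + \sqrt{r} = \sqrt{r} + 4 r$)
$Y{\left(F \right)} = - \frac{2}{9} + \frac{\sqrt{F}}{9} + \frac{4 F}{9}$ ($Y{\left(F \right)} = - \frac{2}{9} + \frac{\sqrt{F} + 4 F}{9} = - \frac{2}{9} + \left(\frac{\sqrt{F}}{9} + \frac{4 F}{9}\right) = - \frac{2}{9} + \frac{\sqrt{F}}{9} + \frac{4 F}{9}$)
$\frac{1}{Y{\left(k{\left(-14,6 \right)} \right)} + \sqrt{33413 - 20095}} = \frac{1}{\left(- \frac{2}{9} + \frac{\sqrt{-5}}{9} + \frac{4}{9} \left(-5\right)\right) + \sqrt{33413 - 20095}} = \frac{1}{\left(- \frac{2}{9} + \frac{i \sqrt{5}}{9} - \frac{20}{9}\right) + \sqrt{13318}} = \frac{1}{\left(- \frac{22}{9} + \frac{i \sqrt{5}}{9}\right) + \sqrt{13318}} = \frac{1}{- \frac{22}{9} + \sqrt{13318} + \frac{i \sqrt{5}}{9}}$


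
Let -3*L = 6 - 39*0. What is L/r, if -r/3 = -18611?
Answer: -2/55833 ≈ -3.5821e-5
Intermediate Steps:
r = 55833 (r = -3*(-18611) = 55833)
L = -2 (L = -(6 - 39*0)/3 = -(6 + 0)/3 = -⅓*6 = -2)
L/r = -2/55833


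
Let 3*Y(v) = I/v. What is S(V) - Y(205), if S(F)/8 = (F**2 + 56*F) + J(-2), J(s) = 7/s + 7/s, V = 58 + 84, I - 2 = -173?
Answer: 46098817/205 ≈ 2.2487e+5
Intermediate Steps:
I = -171 (I = 2 - 173 = -171)
V = 142
Y(v) = -57/v (Y(v) = (-171/v)/3 = -57/v)
J(s) = 14/s
S(F) = -56 + 8*F**2 + 448*F (S(F) = 8*((F**2 + 56*F) + 14/(-2)) = 8*((F**2 + 56*F) + 14*(-1/2)) = 8*((F**2 + 56*F) - 7) = 8*(-7 + F**2 + 56*F) = -56 + 8*F**2 + 448*F)
S(V) - Y(205) = (-56 + 8*142**2 + 448*142) - (-57)/205 = (-56 + 8*20164 + 63616) - (-57)/205 = (-56 + 161312 + 63616) - 1*(-57/205) = 224872 + 57/205 = 46098817/205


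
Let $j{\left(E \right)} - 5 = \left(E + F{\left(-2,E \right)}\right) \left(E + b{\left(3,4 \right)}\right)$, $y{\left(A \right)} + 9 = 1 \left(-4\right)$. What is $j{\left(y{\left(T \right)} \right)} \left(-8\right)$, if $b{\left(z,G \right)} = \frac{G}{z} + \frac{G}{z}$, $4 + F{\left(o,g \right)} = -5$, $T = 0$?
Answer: $- \frac{5576}{3} \approx -1858.7$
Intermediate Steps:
$F{\left(o,g \right)} = -9$ ($F{\left(o,g \right)} = -4 - 5 = -9$)
$y{\left(A \right)} = -13$ ($y{\left(A \right)} = -9 + 1 \left(-4\right) = -9 - 4 = -13$)
$b{\left(z,G \right)} = \frac{2 G}{z}$
$j{\left(E \right)} = 5 + \left(-9 + E\right) \left(\frac{8}{3} + E\right)$ ($j{\left(E \right)} = 5 + \left(E - 9\right) \left(E + 2 \cdot 4 \cdot \frac{1}{3}\right) = 5 + \left(-9 + E\right) \left(E + 2 \cdot 4 \cdot \frac{1}{3}\right) = 5 + \left(-9 + E\right) \left(E + \frac{8}{3}\right) = 5 + \left(-9 + E\right) \left(\frac{8}{3} + E\right)$)
$j{\left(y{\left(T \right)} \right)} \left(-8\right) = \left(-19 + \left(-13\right)^{2} - - \frac{247}{3}\right) \left(-8\right) = \left(-19 + 169 + \frac{247}{3}\right) \left(-8\right) = \frac{697}{3} \left(-8\right) = - \frac{5576}{3}$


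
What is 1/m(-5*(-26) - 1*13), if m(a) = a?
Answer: 1/117 ≈ 0.0085470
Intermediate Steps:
1/m(-5*(-26) - 1*13) = 1/(-5*(-26) - 1*13) = 1/(130 - 13) = 1/117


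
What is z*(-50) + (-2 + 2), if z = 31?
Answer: -1550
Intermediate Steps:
z*(-50) + (-2 + 2) = 31*(-50) + (-2 + 2) = -1550 + 0 = -1550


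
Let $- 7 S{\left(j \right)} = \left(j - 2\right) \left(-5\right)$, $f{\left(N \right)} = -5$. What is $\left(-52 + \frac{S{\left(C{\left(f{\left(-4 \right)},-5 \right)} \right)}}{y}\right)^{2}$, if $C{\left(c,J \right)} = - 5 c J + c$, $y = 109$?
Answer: $\frac{1626992896}{582169} \approx 2794.7$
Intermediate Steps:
$C{\left(c,J \right)} = c - 5 J c$ ($C{\left(c,J \right)} = - 5 J c + c = c - 5 J c$)
$S{\left(j \right)} = - \frac{10}{7} + \frac{5 j}{7}$ ($S{\left(j \right)} = - \frac{\left(j - 2\right) \left(-5\right)}{7} = - \frac{\left(-2 + j\right) \left(-5\right)}{7} = - \frac{10 - 5 j}{7} = - \frac{10}{7} + \frac{5 j}{7}$)
$\left(-52 + \frac{S{\left(C{\left(f{\left(-4 \right)},-5 \right)} \right)}}{y}\right)^{2} = \left(-52 + \frac{- \frac{10}{7} + \frac{5 \left(- 5 \left(1 - -25\right)\right)}{7}}{109}\right)^{2} = \left(-52 + \left(- \frac{10}{7} + \frac{5 \left(- 5 \left(1 + 25\right)\right)}{7}\right) \frac{1}{109}\right)^{2} = \left(-52 + \left(- \frac{10}{7} + \frac{5 \left(\left(-5\right) 26\right)}{7}\right) \frac{1}{109}\right)^{2} = \left(-52 + \left(- \frac{10}{7} + \frac{5}{7} \left(-130\right)\right) \frac{1}{109}\right)^{2} = \left(-52 + \left(- \frac{10}{7} - \frac{650}{7}\right) \frac{1}{109}\right)^{2} = \left(-52 - \frac{660}{763}\right)^{2} = \left(- \frac{40336}{763}\right)^{2} = \frac{1626992896}{582169}$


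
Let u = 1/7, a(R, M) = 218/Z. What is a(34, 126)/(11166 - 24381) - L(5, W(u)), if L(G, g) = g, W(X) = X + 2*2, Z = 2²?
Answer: -767233/185010 ≈ -4.1470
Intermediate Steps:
Z = 4
a(R, M) = 109/2 (a(R, M) = 218/4 = 218*(¼) = 109/2)
u = ⅐ ≈ 0.14286
W(X) = 4 + X (W(X) = X + 4 = 4 + X)
a(34, 126)/(11166 - 24381) - L(5, W(u)) = 109/(2*(11166 - 24381)) - (4 + ⅐) = (109/2)/(-13215) - 1*29/7 = (109/2)*(-1/13215) - 29/7 = -109/26430 - 29/7 = -767233/185010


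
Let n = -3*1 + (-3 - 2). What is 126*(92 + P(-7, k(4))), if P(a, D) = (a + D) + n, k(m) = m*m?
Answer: 11718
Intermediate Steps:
k(m) = m²
n = -8 (n = -3 - 5 = -8)
P(a, D) = -8 + D + a (P(a, D) = (a + D) - 8 = (D + a) - 8 = -8 + D + a)
126*(92 + P(-7, k(4))) = 126*(92 + (-8 + 4² - 7)) = 126*(92 + (-8 + 16 - 7)) = 126*(92 + 1) = 126*93 = 11718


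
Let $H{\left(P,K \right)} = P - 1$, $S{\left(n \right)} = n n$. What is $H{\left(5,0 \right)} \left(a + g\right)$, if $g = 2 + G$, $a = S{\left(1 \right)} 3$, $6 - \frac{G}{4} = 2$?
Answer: $84$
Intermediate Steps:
$S{\left(n \right)} = n^{2}$
$H{\left(P,K \right)} = -1 + P$
$G = 16$ ($G = 24 - 8 = 16$)
$a = 3$ ($a = 1^{2} \cdot 3 = 1 \cdot 3 = 3$)
$g = 18$ ($g = 2 + 16 = 18$)
$H{\left(5,0 \right)} \left(a + g\right) = \left(-1 + 5\right) \left(3 + 18\right) = 4 \cdot 21 = 84$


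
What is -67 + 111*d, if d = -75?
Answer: -8392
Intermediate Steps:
-67 + 111*d = -67 + 111*(-75) = -67 - 8325 = -8392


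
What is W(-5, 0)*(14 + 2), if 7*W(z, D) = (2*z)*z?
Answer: 800/7 ≈ 114.29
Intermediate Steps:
W(z, D) = 2*z**2/7 (W(z, D) = ((2*z)*z)/7 = (2*z**2)/7 = 2*z**2/7)
W(-5, 0)*(14 + 2) = ((2/7)*(-5)**2)*(14 + 2) = ((2/7)*25)*16 = (50/7)*16 = 800/7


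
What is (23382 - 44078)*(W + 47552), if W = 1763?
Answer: -1020623240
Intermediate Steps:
(23382 - 44078)*(W + 47552) = (23382 - 44078)*(1763 + 47552) = -20696*49315 = -1020623240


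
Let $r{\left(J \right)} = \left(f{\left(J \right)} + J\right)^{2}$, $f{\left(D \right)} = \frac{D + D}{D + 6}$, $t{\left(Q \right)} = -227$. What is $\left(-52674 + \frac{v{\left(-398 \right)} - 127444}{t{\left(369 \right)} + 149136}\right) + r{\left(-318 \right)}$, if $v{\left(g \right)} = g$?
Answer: $\frac{4746924175117}{100662484} \approx 47157.0$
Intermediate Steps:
$f{\left(D \right)} = \frac{2 D}{6 + D}$
$r{\left(J \right)} = \left(J + \frac{2 J}{6 + J}\right)^{2}$ ($r{\left(J \right)} = \left(\frac{2 J}{6 + J} + J\right)^{2} = \left(J + \frac{2 J}{6 + J}\right)^{2}$)
$\left(-52674 + \frac{v{\left(-398 \right)} - 127444}{t{\left(369 \right)} + 149136}\right) + r{\left(-318 \right)} = \left(-52674 + \frac{-398 - 127444}{-227 + 149136}\right) + \frac{\left(-318\right)^{2} \left(8 - 318\right)^{2}}{\left(6 - 318\right)^{2}} = \left(-52674 - \frac{127842}{148909}\right) + \frac{101124 \left(-310\right)^{2}}{97344} = \left(-52674 - \frac{127842}{148909}\right) + 101124 \cdot \frac{1}{97344} \cdot 96100 = \left(-52674 - \frac{127842}{148909}\right) + \frac{67486225}{676} = - \frac{7843760508}{148909} + \frac{67486225}{676} = \frac{4746924175117}{100662484}$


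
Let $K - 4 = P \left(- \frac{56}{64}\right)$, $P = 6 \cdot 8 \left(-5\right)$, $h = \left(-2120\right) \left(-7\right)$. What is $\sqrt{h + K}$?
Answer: $\sqrt{15054} \approx 122.69$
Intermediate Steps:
$h = 14840$
$P = -240$ ($P = 48 \left(-5\right) = -240$)
$K = 214$ ($K = 4 - 240 \left(- \frac{56}{64}\right) = 4 - 240 \left(\left(-56\right) \frac{1}{64}\right) = 4 - -210 = 4 + 210 = 214$)
$\sqrt{h + K} = \sqrt{14840 + 214} = \sqrt{15054}$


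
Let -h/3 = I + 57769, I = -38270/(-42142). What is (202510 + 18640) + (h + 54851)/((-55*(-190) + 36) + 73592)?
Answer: 391788510984919/1771607538 ≈ 2.2115e+5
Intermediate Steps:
I = 19135/21071 (I = -38270*(-1/42142) = 19135/21071 ≈ 0.90812)
h = -3651809202/21071 (h = -3*(19135/21071 + 57769) = -3*1217269734/21071 = -3651809202/21071 ≈ -1.7331e+5)
(202510 + 18640) + (h + 54851)/((-55*(-190) + 36) + 73592) = (202510 + 18640) + (-3651809202/21071 + 54851)/((-55*(-190) + 36) + 73592) = 221150 - 2496043781/(21071*((10450 + 36) + 73592)) = 221150 - 2496043781/(21071*(10486 + 73592)) = 221150 - 2496043781/21071/84078 = 221150 - 2496043781/21071*1/84078 = 221150 - 2496043781/1771607538 = 391788510984919/1771607538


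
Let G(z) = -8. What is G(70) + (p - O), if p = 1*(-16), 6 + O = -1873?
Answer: 1855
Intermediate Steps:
O = -1879 (O = -6 - 1873 = -1879)
p = -16
G(70) + (p - O) = -8 + (-16 - 1*(-1879)) = -8 + (-16 + 1879) = -8 + 1863 = 1855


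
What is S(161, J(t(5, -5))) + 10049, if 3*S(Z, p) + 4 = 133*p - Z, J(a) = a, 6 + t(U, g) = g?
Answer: 28519/3 ≈ 9506.3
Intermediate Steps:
t(U, g) = -6 + g
S(Z, p) = -4/3 - Z/3 + 133*p/3 (S(Z, p) = -4/3 + (133*p - Z)/3 = -4/3 + (-Z + 133*p)/3 = -4/3 + (-Z/3 + 133*p/3) = -4/3 - Z/3 + 133*p/3)
S(161, J(t(5, -5))) + 10049 = (-4/3 - ⅓*161 + 133*(-6 - 5)/3) + 10049 = (-4/3 - 161/3 + (133/3)*(-11)) + 10049 = (-4/3 - 161/3 - 1463/3) + 10049 = -1628/3 + 10049 = 28519/3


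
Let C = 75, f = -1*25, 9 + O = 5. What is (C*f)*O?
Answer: 7500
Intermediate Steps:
O = -4 (O = -9 + 5 = -4)
f = -25
(C*f)*O = (75*(-25))*(-4) = -1875*(-4) = 7500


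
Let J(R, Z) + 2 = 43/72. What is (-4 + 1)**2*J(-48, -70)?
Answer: -101/8 ≈ -12.625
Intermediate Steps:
J(R, Z) = -101/72 (J(R, Z) = -2 + 43/72 = -101/72)
(-4 + 1)**2*J(-48, -70) = (-4 + 1)**2*(-101/72) = (-3)**2*(-101/72) = 9*(-101/72) = -101/8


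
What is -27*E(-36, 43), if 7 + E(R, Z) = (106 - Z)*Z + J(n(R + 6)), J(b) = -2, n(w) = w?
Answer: -72900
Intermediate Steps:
E(R, Z) = -9 + Z*(106 - Z) (E(R, Z) = -7 + ((106 - Z)*Z - 2) = -7 + (Z*(106 - Z) - 2) = -7 + (-2 + Z*(106 - Z)) = -9 + Z*(106 - Z))
-27*E(-36, 43) = -27*(-9 - 1*43**2 + 106*43) = -27*(-9 - 1*1849 + 4558) = -27*(-9 - 1849 + 4558) = -27*2700 = -72900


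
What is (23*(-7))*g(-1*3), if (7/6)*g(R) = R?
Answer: 414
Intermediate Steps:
g(R) = 6*R/7
(23*(-7))*g(-1*3) = (23*(-7))*(6*(-1*3)/7) = -138*(-3) = -161*(-18/7) = 414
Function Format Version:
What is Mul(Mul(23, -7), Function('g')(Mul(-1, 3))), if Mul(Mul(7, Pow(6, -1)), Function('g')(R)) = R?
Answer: 414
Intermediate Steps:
Function('g')(R) = Mul(Rational(6, 7), R)
Mul(Mul(23, -7), Function('g')(Mul(-1, 3))) = Mul(Mul(23, -7), Mul(Rational(6, 7), Mul(-1, 3))) = Mul(-161, Mul(Rational(6, 7), -3)) = Mul(-161, Rational(-18, 7)) = 414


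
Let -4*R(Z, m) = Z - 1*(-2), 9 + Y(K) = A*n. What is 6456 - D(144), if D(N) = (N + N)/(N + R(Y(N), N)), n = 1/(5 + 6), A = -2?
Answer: 41402568/6415 ≈ 6454.0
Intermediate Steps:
n = 1/11 ≈ 0.090909
Y(K) = -101/11 (Y(K) = -9 - 2*1/11 = -9 - 2/11 = -101/11)
R(Z, m) = -½ - Z/4 (R(Z, m) = -(Z - 1*(-2))/4 = -(Z + 2)/4 = -(2 + Z)/4 = -½ - Z/4)
D(N) = 2*N/(79/44 + N) (D(N) = (N + N)/(N + (-½ - ¼*(-101/11))) = (2*N)/(N + (-½ + 101/44)) = (2*N)/(N + 79/44) = (2*N)/(79/44 + N) = 2*N/(79/44 + N))
6456 - D(144) = 6456 - 88*144/(79 + 44*144) = 6456 - 88*144/(79 + 6336) = 6456 - 88*144/6415 = 6456 - 1*12672/6415 = 6456 - 12672/6415 = 41402568/6415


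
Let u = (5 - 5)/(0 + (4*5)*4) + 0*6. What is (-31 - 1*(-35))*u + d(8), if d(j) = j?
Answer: 8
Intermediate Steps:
u = 0 (u = 0/(0 + 20*4) + 0 = 0/(0 + 80) + 0 = 0/80 + 0 = 0*(1/80) + 0 = 0 + 0 = 0)
(-31 - 1*(-35))*u + d(8) = (-31 - 1*(-35))*0 + 8 = (-31 + 35)*0 + 8 = 4*0 + 8 = 0 + 8 = 8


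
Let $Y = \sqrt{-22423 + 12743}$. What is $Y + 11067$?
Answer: $11067 + 44 i \sqrt{5} \approx 11067.0 + 98.387 i$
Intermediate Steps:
$Y = 44 i \sqrt{5}$ ($Y = \sqrt{-9680} = 44 i \sqrt{5} \approx 98.387 i$)
$Y + 11067 = 44 i \sqrt{5} + 11067 = 11067 + 44 i \sqrt{5}$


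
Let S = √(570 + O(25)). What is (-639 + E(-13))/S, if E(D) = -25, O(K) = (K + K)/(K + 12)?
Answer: -332*√195545/5285 ≈ -27.779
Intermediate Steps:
O(K) = 2*K/(12 + K) (O(K) = (2*K)/(12 + K) = 2*K/(12 + K))
S = 2*√195545/37 (S = √(570 + 2*25/(12 + 25)) = √(570 + 2*25/37) = √(570 + 2*25*(1/37)) = √(570 + 50/37) = √(21140/37) = 2*√195545/37 ≈ 23.903)
(-639 + E(-13))/S = (-639 - 25)/((2*√195545/37)) = (√195545/10570)*(-664) = -332*√195545/5285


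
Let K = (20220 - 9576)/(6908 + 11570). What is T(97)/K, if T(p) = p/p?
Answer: 9239/5322 ≈ 1.7360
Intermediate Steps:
T(p) = 1
K = 5322/9239 (K = 10644/18478 = 10644*(1/18478) = 5322/9239 ≈ 0.57604)
T(97)/K = 1/(5322/9239) = 1*(9239/5322) = 9239/5322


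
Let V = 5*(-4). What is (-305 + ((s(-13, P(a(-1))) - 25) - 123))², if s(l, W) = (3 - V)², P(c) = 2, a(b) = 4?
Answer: 5776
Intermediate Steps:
V = -20
s(l, W) = 529 (s(l, W) = (3 - 1*(-20))² = (3 + 20)² = 23² = 529)
(-305 + ((s(-13, P(a(-1))) - 25) - 123))² = (-305 + ((529 - 25) - 123))² = (-305 + (504 - 123))² = (-305 + 381)² = 76² = 5776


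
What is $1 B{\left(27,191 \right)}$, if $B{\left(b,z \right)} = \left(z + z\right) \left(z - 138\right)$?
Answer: $20246$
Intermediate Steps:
$B{\left(b,z \right)} = 2 z \left(-138 + z\right)$
$1 B{\left(27,191 \right)} = 1 \cdot 2 \cdot 191 \left(-138 + 191\right) = 1 \cdot 2 \cdot 191 \cdot 53 = 1 \cdot 20246 = 20246$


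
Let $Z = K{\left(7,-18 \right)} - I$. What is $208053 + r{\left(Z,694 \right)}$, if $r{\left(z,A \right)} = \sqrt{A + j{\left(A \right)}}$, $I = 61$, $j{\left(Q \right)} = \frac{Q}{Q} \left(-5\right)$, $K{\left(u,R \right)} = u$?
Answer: $208053 + \sqrt{689} \approx 2.0808 \cdot 10^{5}$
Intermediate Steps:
$j{\left(Q \right)} = -5$ ($j{\left(Q \right)} = 1 \left(-5\right) = -5$)
$Z = -54$ ($Z = 7 - 61 = -54$)
$r{\left(z,A \right)} = \sqrt{-5 + A}$ ($r{\left(z,A \right)} = \sqrt{A - 5} = \sqrt{-5 + A}$)
$208053 + r{\left(Z,694 \right)} = 208053 + \sqrt{-5 + 694} = 208053 + \sqrt{689}$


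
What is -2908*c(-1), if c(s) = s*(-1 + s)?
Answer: -5816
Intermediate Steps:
-2908*c(-1) = -(-2908)*(-1 - 1) = -(-2908)*(-2) = -2908*2 = -5816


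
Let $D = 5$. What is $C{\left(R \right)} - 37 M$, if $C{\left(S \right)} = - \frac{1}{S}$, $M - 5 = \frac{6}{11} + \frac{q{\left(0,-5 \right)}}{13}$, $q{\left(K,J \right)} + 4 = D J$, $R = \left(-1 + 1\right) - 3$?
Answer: $- \frac{52471}{429} \approx -122.31$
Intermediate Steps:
$R = -3$ ($R = 0 - 3 = -3$)
$q{\left(K,J \right)} = -4 + 5 J$
$M = \frac{474}{143}$ ($M = 5 + \left(\frac{6}{11} + \frac{-4 + 5 \left(-5\right)}{13}\right) = 5 + \left(6 \cdot \frac{1}{11} + \left(-4 - 25\right) \frac{1}{13}\right) = 5 + \left(\frac{6}{11} - \frac{29}{13}\right) = 5 - \frac{241}{143} = \frac{474}{143} \approx 3.3147$)
$C{\left(R \right)} - 37 M = - \frac{1}{-3} - \frac{17538}{143} = \left(-1\right) \left(- \frac{1}{3}\right) - \frac{17538}{143} = \frac{1}{3} - \frac{17538}{143} = - \frac{52471}{429}$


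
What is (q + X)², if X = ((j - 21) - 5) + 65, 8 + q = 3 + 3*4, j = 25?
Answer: 5041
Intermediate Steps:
q = 7 (q = -8 + (3 + 3*4) = -8 + (3 + 12) = -8 + 15 = 7)
X = 64 (X = ((25 - 21) - 5) + 65 = (4 - 5) + 65 = -1 + 65 = 64)
(q + X)² = (7 + 64)² = 71² = 5041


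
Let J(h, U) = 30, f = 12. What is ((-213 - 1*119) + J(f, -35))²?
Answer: 91204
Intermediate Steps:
((-213 - 1*119) + J(f, -35))² = ((-213 - 1*119) + 30)² = ((-213 - 119) + 30)² = (-332 + 30)² = (-302)² = 91204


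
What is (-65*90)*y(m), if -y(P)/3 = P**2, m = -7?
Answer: 859950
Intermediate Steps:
y(P) = -3*P**2
(-65*90)*y(m) = (-65*90)*(-3*(-7)**2) = -(-17550)*49 = -5850*(-147) = 859950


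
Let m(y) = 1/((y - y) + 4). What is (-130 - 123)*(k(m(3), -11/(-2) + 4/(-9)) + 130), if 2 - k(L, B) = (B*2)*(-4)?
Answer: -392656/9 ≈ -43628.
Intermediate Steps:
m(y) = ¼ (m(y) = 1/(0 + 4) = 1/4 = ¼)
k(L, B) = 2 + 8*B (k(L, B) = 2 - B*2*(-4) = 2 - 2*B*(-4) = 2 - (-8)*B = 2 + 8*B)
(-130 - 123)*(k(m(3), -11/(-2) + 4/(-9)) + 130) = (-130 - 123)*((2 + 8*(-11/(-2) + 4/(-9))) + 130) = -253*((2 + 8*(-11*(-½) + 4*(-⅑))) + 130) = -253*((2 + 8*(11/2 - 4/9)) + 130) = -253*((2 + 8*(91/18)) + 130) = -253*((2 + 364/9) + 130) = -253*(382/9 + 130) = -253*1552/9 = -392656/9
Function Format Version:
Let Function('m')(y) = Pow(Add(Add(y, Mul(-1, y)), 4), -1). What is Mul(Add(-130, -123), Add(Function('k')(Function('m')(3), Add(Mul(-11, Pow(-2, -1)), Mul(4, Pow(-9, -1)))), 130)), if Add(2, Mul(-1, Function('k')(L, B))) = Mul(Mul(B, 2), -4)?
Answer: Rational(-392656, 9) ≈ -43628.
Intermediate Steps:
Function('m')(y) = Rational(1, 4) (Function('m')(y) = Pow(Add(0, 4), -1) = Pow(4, -1) = Rational(1, 4))
Function('k')(L, B) = Add(2, Mul(8, B)) (Function('k')(L, B) = Add(2, Mul(-1, Mul(Mul(B, 2), -4))) = Add(2, Mul(-1, Mul(Mul(2, B), -4))) = Add(2, Mul(-1, Mul(-8, B))) = Add(2, Mul(8, B)))
Mul(Add(-130, -123), Add(Function('k')(Function('m')(3), Add(Mul(-11, Pow(-2, -1)), Mul(4, Pow(-9, -1)))), 130)) = Mul(Add(-130, -123), Add(Add(2, Mul(8, Add(Mul(-11, Pow(-2, -1)), Mul(4, Pow(-9, -1))))), 130)) = Mul(-253, Add(Add(2, Mul(8, Add(Mul(-11, Rational(-1, 2)), Mul(4, Rational(-1, 9))))), 130)) = Mul(-253, Add(Add(2, Mul(8, Add(Rational(11, 2), Rational(-4, 9)))), 130)) = Mul(-253, Add(Add(2, Mul(8, Rational(91, 18))), 130)) = Mul(-253, Add(Add(2, Rational(364, 9)), 130)) = Mul(-253, Add(Rational(382, 9), 130)) = Mul(-253, Rational(1552, 9)) = Rational(-392656, 9)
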